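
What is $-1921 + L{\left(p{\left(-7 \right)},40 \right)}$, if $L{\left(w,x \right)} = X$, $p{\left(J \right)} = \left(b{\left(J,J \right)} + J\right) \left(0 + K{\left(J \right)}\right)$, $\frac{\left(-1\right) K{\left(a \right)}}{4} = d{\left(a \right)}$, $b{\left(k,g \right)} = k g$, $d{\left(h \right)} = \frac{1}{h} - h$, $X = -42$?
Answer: $-1963$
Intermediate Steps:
$b{\left(k,g \right)} = g k$
$K{\left(a \right)} = - \frac{4}{a} + 4 a$ ($K{\left(a \right)} = - 4 \left(\frac{1}{a} - a\right) = - \frac{4}{a} + 4 a$)
$p{\left(J \right)} = \left(J + J^{2}\right) \left(- \frac{4}{J} + 4 J\right)$ ($p{\left(J \right)} = \left(J J + J\right) \left(0 + \left(- \frac{4}{J} + 4 J\right)\right) = \left(J^{2} + J\right) \left(- \frac{4}{J} + 4 J\right) = \left(J + J^{2}\right) \left(- \frac{4}{J} + 4 J\right)$)
$L{\left(w,x \right)} = -42$
$-1921 + L{\left(p{\left(-7 \right)},40 \right)} = -1921 - 42 = -1963$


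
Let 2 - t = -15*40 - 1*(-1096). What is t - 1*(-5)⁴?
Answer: -1119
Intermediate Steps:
t = -494 (t = 2 - (-15*40 - 1*(-1096)) = 2 - (-600 + 1096) = 2 - 1*496 = 2 - 496 = -494)
t - 1*(-5)⁴ = -494 - 1*(-5)⁴ = -494 - 1*625 = -494 - 625 = -1119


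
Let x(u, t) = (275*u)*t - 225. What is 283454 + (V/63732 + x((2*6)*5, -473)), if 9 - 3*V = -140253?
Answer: -239672798309/31866 ≈ -7.5213e+6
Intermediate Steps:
x(u, t) = -225 + 275*t*u (x(u, t) = 275*t*u - 225 = -225 + 275*t*u)
V = 46754 (V = 3 - ⅓*(-140253) = 3 + 46751 = 46754)
283454 + (V/63732 + x((2*6)*5, -473)) = 283454 + (46754/63732 + (-225 + 275*(-473)*((2*6)*5))) = 283454 + (46754*(1/63732) + (-225 + 275*(-473)*(12*5))) = 283454 + (23377/31866 + (-225 + 275*(-473)*60)) = 283454 + (23377/31866 + (-225 - 7804500)) = 283454 + (23377/31866 - 7804725) = 283454 - 248705343473/31866 = -239672798309/31866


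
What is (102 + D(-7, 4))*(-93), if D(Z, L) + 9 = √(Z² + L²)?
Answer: -8649 - 93*√65 ≈ -9398.8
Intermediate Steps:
D(Z, L) = -9 + √(L² + Z²) (D(Z, L) = -9 + √(Z² + L²) = -9 + √(L² + Z²))
(102 + D(-7, 4))*(-93) = (102 + (-9 + √(4² + (-7)²)))*(-93) = (102 + (-9 + √(16 + 49)))*(-93) = (102 + (-9 + √65))*(-93) = (93 + √65)*(-93) = -8649 - 93*√65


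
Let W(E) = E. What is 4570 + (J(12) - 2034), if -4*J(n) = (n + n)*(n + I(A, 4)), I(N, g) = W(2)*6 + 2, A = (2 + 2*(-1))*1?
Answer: 2380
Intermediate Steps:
A = 0 (A = (2 - 2)*1 = 0*1 = 0)
I(N, g) = 14 (I(N, g) = 2*6 + 2 = 12 + 2 = 14)
J(n) = -n*(14 + n)/2 (J(n) = -(n + n)*(n + 14)/4 = -2*n*(14 + n)/4 = -n*(14 + n)/2)
4570 + (J(12) - 2034) = 4570 + (-½*12*(14 + 12) - 2034) = 4570 + (-½*12*26 - 2034) = 4570 + (-156 - 2034) = 4570 - 2190 = 2380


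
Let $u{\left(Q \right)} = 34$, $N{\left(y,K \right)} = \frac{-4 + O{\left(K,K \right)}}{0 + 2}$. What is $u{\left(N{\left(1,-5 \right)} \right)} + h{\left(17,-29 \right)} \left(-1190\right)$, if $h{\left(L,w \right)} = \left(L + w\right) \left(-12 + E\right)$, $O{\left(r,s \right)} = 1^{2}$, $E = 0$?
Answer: $-171326$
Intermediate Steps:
$O{\left(r,s \right)} = 1$
$N{\left(y,K \right)} = - \frac{3}{2}$ ($N{\left(y,K \right)} = \frac{-4 + 1}{0 + 2} = - \frac{3}{2}$)
$h{\left(L,w \right)} = - 12 L - 12 w$ ($h{\left(L,w \right)} = \left(L + w\right) \left(-12 + 0\right) = \left(L + w\right) \left(-12\right) = - 12 L - 12 w$)
$u{\left(N{\left(1,-5 \right)} \right)} + h{\left(17,-29 \right)} \left(-1190\right) = 34 + \left(\left(-12\right) 17 - -348\right) \left(-1190\right) = 34 + \left(-204 + 348\right) \left(-1190\right) = 34 + 144 \left(-1190\right) = 34 - 171360 = -171326$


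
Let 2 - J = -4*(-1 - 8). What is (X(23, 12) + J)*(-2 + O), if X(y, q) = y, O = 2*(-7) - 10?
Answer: 286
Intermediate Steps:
O = -24 (O = -14 - 10 = -24)
J = -34 (J = 2 - (-4)*(-1 - 8) = 2 - (-4)*(-9) = 2 - 1*36 = 2 - 36 = -34)
(X(23, 12) + J)*(-2 + O) = (23 - 34)*(-2 - 24) = -11*(-26) = 286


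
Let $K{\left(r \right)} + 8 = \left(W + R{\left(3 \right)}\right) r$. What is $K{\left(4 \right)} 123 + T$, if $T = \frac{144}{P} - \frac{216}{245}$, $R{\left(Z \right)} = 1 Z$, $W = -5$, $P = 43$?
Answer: $- \frac{20706888}{10535} \approx -1965.5$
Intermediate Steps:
$R{\left(Z \right)} = Z$
$K{\left(r \right)} = -8 - 2 r$ ($K{\left(r \right)} = -8 + \left(-5 + 3\right) r = -8 - 2 r$)
$T = \frac{25992}{10535}$ ($T = \frac{144}{43} - \frac{216}{245} = \frac{25992}{10535} \approx 2.4672$)
$K{\left(4 \right)} 123 + T = \left(-8 - 8\right) 123 + \frac{25992}{10535} = \left(-16\right) 123 + \frac{25992}{10535} = -1968 + \frac{25992}{10535} = - \frac{20706888}{10535}$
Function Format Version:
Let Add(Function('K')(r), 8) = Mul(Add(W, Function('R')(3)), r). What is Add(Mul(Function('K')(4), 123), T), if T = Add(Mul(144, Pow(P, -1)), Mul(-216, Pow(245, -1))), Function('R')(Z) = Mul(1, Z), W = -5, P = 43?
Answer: Rational(-20706888, 10535) ≈ -1965.5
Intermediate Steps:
Function('R')(Z) = Z
Function('K')(r) = Add(-8, Mul(-2, r)) (Function('K')(r) = Add(-8, Mul(Add(-5, 3), r)) = Add(-8, Mul(-2, r)))
T = Rational(25992, 10535) (T = Add(Mul(144, Pow(43, -1)), Mul(-216, Pow(245, -1))) = Add(Mul(144, Rational(1, 43)), Mul(-216, Rational(1, 245))) = Add(Rational(144, 43), Rational(-216, 245)) = Rational(25992, 10535) ≈ 2.4672)
Add(Mul(Function('K')(4), 123), T) = Add(Mul(Add(-8, Mul(-2, 4)), 123), Rational(25992, 10535)) = Add(Mul(Add(-8, -8), 123), Rational(25992, 10535)) = Add(Mul(-16, 123), Rational(25992, 10535)) = Add(-1968, Rational(25992, 10535)) = Rational(-20706888, 10535)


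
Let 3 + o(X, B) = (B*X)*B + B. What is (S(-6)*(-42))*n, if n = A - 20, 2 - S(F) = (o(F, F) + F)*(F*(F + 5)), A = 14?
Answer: 349776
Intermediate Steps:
o(X, B) = -3 + B + X*B² (o(X, B) = -3 + ((B*X)*B + B) = -3 + (X*B² + B) = -3 + (B + X*B²) = -3 + B + X*B²)
S(F) = 2 - F*(5 + F)*(-3 + F³ + 2*F) (S(F) = 2 - ((-3 + F + F*F²) + F)*F*(F + 5) = 2 - ((-3 + F + F³) + F)*F*(5 + F) = 2 - (-3 + F³ + 2*F)*F*(5 + F) = 2 - F*(5 + F)*(-3 + F³ + 2*F))
n = -6 (n = 14 - 20 = -6)
(S(-6)*(-42))*n = ((2 - 1*(-6)⁵ - 7*(-6)² - 5*(-6)⁴ - 2*(-6)³ + 15*(-6))*(-42))*(-6) = ((2 - 1*(-7776) - 7*36 - 5*1296 - 2*(-216) - 90)*(-42))*(-6) = ((2 + 7776 - 252 - 6480 + 432 - 90)*(-42))*(-6) = (1388*(-42))*(-6) = -58296*(-6) = 349776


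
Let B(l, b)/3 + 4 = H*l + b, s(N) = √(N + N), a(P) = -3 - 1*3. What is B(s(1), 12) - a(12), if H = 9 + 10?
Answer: 30 + 57*√2 ≈ 110.61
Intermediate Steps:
a(P) = -6 (a(P) = -3 - 3 = -6)
s(N) = √2*√N (s(N) = √(2*N) = √2*√N)
H = 19
B(l, b) = -12 + 3*b + 57*l (B(l, b) = -12 + 3*(19*l + b) = -12 + 3*(b + 19*l) = -12 + (3*b + 57*l) = -12 + 3*b + 57*l)
B(s(1), 12) - a(12) = (-12 + 3*12 + 57*(√2*√1)) - 1*(-6) = (-12 + 36 + 57*(√2*1)) + 6 = (-12 + 36 + 57*√2) + 6 = (24 + 57*√2) + 6 = 30 + 57*√2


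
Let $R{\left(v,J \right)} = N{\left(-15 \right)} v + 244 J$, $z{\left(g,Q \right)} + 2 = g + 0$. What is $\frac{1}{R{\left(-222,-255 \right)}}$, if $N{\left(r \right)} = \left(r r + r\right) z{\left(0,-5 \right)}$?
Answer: $\frac{1}{31020} \approx 3.2237 \cdot 10^{-5}$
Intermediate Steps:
$z{\left(g,Q \right)} = -2 + g$ ($z{\left(g,Q \right)} = -2 + \left(g + 0\right) = -2 + g$)
$N{\left(r \right)} = - 2 r - 2 r^{2}$ ($N{\left(r \right)} = \left(r r + r\right) \left(-2 + 0\right) = \left(r^{2} + r\right) \left(-2\right) = \left(r + r^{2}\right) \left(-2\right) = - 2 r - 2 r^{2}$)
$R{\left(v,J \right)} = - 420 v + 244 J$ ($R{\left(v,J \right)} = \left(-2\right) \left(-15\right) \left(1 - 15\right) v + 244 J = \left(-2\right) \left(-15\right) \left(-14\right) v + 244 J = - 420 v + 244 J$)
$\frac{1}{R{\left(-222,-255 \right)}} = \frac{1}{\left(-420\right) \left(-222\right) + 244 \left(-255\right)} = \frac{1}{93240 - 62220} = \frac{1}{31020}$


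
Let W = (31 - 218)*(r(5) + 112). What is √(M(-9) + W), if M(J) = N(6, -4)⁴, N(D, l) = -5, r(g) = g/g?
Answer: I*√20506 ≈ 143.2*I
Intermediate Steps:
r(g) = 1
M(J) = 625 (M(J) = (-5)⁴ = 625)
W = -21131 (W = (31 - 218)*(1 + 112) = -187*113 = -21131)
√(M(-9) + W) = √(625 - 21131) = √(-20506) = I*√20506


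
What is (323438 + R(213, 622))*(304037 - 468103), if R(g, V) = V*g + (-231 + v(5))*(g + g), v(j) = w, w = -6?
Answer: -58237195492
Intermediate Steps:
v(j) = -6
R(g, V) = -474*g + V*g (R(g, V) = V*g + (-231 - 6)*(g + g) = V*g - 474*g = -474*g + V*g)
(323438 + R(213, 622))*(304037 - 468103) = (323438 + 213*(-474 + 622))*(304037 - 468103) = (323438 + 213*148)*(-164066) = (323438 + 31524)*(-164066) = 354962*(-164066) = -58237195492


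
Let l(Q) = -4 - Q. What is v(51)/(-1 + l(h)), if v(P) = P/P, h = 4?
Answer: -1/9 ≈ -0.11111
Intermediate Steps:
v(P) = 1
v(51)/(-1 + l(h)) = 1/(-1 + (-4 - 1*4)) = 1/(-1 + (-4 - 4)) = 1/(-1 - 8) = 1/(-9) = -1/9*1 = -1/9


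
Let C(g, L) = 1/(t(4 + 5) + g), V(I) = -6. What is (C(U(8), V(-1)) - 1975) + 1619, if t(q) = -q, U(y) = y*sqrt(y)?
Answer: -153427/431 + 16*sqrt(2)/431 ≈ -355.93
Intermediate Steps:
U(y) = y**(3/2)
C(g, L) = 1/(-9 + g) (C(g, L) = 1/(-(4 + 5) + g) = 1/(-1*9 + g) = 1/(-9 + g))
(C(U(8), V(-1)) - 1975) + 1619 = (1/(-9 + 8**(3/2)) - 1975) + 1619 = (1/(-9 + 16*sqrt(2)) - 1975) + 1619 = (-1975 + 1/(-9 + 16*sqrt(2))) + 1619 = -356 + 1/(-9 + 16*sqrt(2))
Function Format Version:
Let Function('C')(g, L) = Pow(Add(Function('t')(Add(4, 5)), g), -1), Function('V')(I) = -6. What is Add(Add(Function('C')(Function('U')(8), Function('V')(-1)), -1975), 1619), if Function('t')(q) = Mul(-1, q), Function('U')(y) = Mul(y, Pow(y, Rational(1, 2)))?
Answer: Add(Rational(-153427, 431), Mul(Rational(16, 431), Pow(2, Rational(1, 2)))) ≈ -355.93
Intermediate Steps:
Function('U')(y) = Pow(y, Rational(3, 2))
Function('C')(g, L) = Pow(Add(-9, g), -1) (Function('C')(g, L) = Pow(Add(Mul(-1, Add(4, 5)), g), -1) = Pow(Add(Mul(-1, 9), g), -1) = Pow(Add(-9, g), -1))
Add(Add(Function('C')(Function('U')(8), Function('V')(-1)), -1975), 1619) = Add(Add(Pow(Add(-9, Pow(8, Rational(3, 2))), -1), -1975), 1619) = Add(Add(Pow(Add(-9, Mul(16, Pow(2, Rational(1, 2)))), -1), -1975), 1619) = Add(Add(-1975, Pow(Add(-9, Mul(16, Pow(2, Rational(1, 2)))), -1)), 1619) = Add(-356, Pow(Add(-9, Mul(16, Pow(2, Rational(1, 2)))), -1))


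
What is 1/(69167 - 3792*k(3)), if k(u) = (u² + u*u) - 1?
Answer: 1/4703 ≈ 0.00021263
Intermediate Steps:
k(u) = -1 + 2*u² (k(u) = (u² + u²) - 1 = 2*u² - 1 = -1 + 2*u²)
1/(69167 - 3792*k(3)) = 1/(69167 - 3792*(-1 + 2*3²)) = 1/(69167 - 3792*(-1 + 2*9)) = 1/(69167 - 3792*(-1 + 18)) = 1/(69167 - 3792*17) = 1/(69167 - 64464) = 1/4703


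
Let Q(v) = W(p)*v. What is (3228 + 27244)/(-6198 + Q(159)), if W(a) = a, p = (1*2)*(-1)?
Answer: -7618/1629 ≈ -4.6765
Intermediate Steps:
p = -2 (p = 2*(-1) = -2)
Q(v) = -2*v
(3228 + 27244)/(-6198 + Q(159)) = (3228 + 27244)/(-6198 - 2*159) = 30472/(-6198 - 318) = 30472/(-6516) = 30472*(-1/6516) = -7618/1629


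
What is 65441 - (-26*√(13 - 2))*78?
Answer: 65441 + 2028*√11 ≈ 72167.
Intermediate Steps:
65441 - (-26*√(13 - 2))*78 = 65441 - (-26*√11)*78 = 65441 - (-2028)*√11 = 65441 + 2028*√11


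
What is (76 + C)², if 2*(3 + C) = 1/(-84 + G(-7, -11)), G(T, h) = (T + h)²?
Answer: 1227871681/230400 ≈ 5329.3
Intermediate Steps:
C = -1439/480 (C = -3 + 1/(2*(-84 + (-7 - 11)²)) = -3 + 1/(2*(-84 + (-18)²)) = -3 + 1/(2*(-84 + 324)) = -3 + (½)/240 = -3 + (½)*(1/240) = -3 + 1/480 = -1439/480 ≈ -2.9979)
(76 + C)² = (76 - 1439/480)² = (35041/480)² = 1227871681/230400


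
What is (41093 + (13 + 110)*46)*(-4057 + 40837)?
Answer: 1719501780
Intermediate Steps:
(41093 + (13 + 110)*46)*(-4057 + 40837) = (41093 + 123*46)*36780 = (41093 + 5658)*36780 = 46751*36780 = 1719501780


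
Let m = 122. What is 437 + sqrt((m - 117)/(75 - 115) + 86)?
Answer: 437 + sqrt(1374)/4 ≈ 446.27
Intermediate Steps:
437 + sqrt((m - 117)/(75 - 115) + 86) = 437 + sqrt((122 - 117)/(75 - 115) + 86) = 437 + sqrt(5/(-40) + 86) = 437 + sqrt(5*(-1/40) + 86) = 437 + sqrt(-1/8 + 86) = 437 + sqrt(687/8) = 437 + sqrt(1374)/4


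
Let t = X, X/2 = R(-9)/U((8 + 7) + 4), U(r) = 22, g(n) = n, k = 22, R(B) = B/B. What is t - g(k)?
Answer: -241/11 ≈ -21.909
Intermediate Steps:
R(B) = 1
X = 1/11 (X = 2*(1/22) = 1/11 ≈ 0.090909)
t = 1/11 ≈ 0.090909
t - g(k) = 1/11 - 1*22 = 1/11 - 22 = -241/11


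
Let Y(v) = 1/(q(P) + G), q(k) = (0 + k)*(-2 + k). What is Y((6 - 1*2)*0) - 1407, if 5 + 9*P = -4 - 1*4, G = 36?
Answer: -4669752/3319 ≈ -1407.0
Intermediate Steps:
P = -13/9 (P = -5/9 + (-4 - 1*4)/9 = -5/9 + (-4 - 4)/9 = -5/9 + (⅑)*(-8) = -5/9 - 8/9 = -13/9 ≈ -1.4444)
q(k) = k*(-2 + k)
Y(v) = 81/3319 (Y(v) = 1/(-13*(-2 - 13/9)/9 + 36) = 1/(-13/9*(-31/9) + 36) = 1/(403/81 + 36) = 1/(3319/81) = 81/3319)
Y((6 - 1*2)*0) - 1407 = 81/3319 - 1407 = -4669752/3319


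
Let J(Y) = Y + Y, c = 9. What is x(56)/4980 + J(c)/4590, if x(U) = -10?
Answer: 27/14110 ≈ 0.0019135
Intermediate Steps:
J(Y) = 2*Y
x(56)/4980 + J(c)/4590 = -10/4980 + (2*9)/4590 = -10*1/4980 + 18*(1/4590) = -1/498 + 1/255 = 27/14110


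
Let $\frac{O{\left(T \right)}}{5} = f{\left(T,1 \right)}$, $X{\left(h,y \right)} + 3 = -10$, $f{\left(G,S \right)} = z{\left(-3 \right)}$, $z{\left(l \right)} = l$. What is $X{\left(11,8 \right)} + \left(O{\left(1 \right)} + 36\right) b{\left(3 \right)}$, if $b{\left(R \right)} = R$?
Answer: $50$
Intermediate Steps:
$f{\left(G,S \right)} = -3$
$X{\left(h,y \right)} = -13$ ($X{\left(h,y \right)} = -3 - 10 = -13$)
$O{\left(T \right)} = -15$ ($O{\left(T \right)} = 5 \left(-3\right) = -15$)
$X{\left(11,8 \right)} + \left(O{\left(1 \right)} + 36\right) b{\left(3 \right)} = -13 + \left(-15 + 36\right) 3 = -13 + 21 \cdot 3 = -13 + 63 = 50$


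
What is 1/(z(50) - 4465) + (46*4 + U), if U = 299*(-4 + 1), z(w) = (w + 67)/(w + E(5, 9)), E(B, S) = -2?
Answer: -50908929/71401 ≈ -713.00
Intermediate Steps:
z(w) = (67 + w)/(-2 + w) (z(w) = (w + 67)/(w - 2) = (67 + w)/(-2 + w))
U = -897 (U = 299*(-3) = -897)
1/(z(50) - 4465) + (46*4 + U) = 1/((67 + 50)/(-2 + 50) - 4465) + (46*4 - 897) = 1/(117/48 - 4465) + (184 - 897) = 1/((1/48)*117 - 4465) - 713 = 1/(39/16 - 4465) - 713 = 1/(-71401/16) - 713 = -16/71401 - 713 = -50908929/71401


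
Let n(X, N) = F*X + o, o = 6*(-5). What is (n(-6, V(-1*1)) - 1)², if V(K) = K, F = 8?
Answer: 6241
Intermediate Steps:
o = -30
n(X, N) = -30 + 8*X (n(X, N) = 8*X - 30 = -30 + 8*X)
(n(-6, V(-1*1)) - 1)² = ((-30 + 8*(-6)) - 1)² = ((-30 - 48) - 1)² = (-78 - 1)² = (-79)² = 6241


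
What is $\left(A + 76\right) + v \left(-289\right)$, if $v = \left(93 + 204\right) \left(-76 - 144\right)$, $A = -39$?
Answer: $18883297$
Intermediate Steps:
$v = -65340$ ($v = 297 \left(-220\right) = -65340$)
$\left(A + 76\right) + v \left(-289\right) = \left(-39 + 76\right) - -18883260 = 37 + 18883260 = 18883297$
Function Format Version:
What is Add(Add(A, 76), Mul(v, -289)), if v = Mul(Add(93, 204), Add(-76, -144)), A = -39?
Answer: 18883297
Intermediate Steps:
v = -65340 (v = Mul(297, -220) = -65340)
Add(Add(A, 76), Mul(v, -289)) = Add(Add(-39, 76), Mul(-65340, -289)) = Add(37, 18883260) = 18883297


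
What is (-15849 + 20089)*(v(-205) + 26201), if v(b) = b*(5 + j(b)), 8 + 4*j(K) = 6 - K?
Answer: 62634340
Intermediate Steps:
j(K) = -½ - K/4 (j(K) = -2 + (6 - K)/4 = -2 + (3/2 - K/4) = -½ - K/4)
v(b) = b*(9/2 - b/4) (v(b) = b*(5 + (-½ - b/4)) = b*(9/2 - b/4))
(-15849 + 20089)*(v(-205) + 26201) = (-15849 + 20089)*((¼)*(-205)*(18 - 1*(-205)) + 26201) = 4240*((¼)*(-205)*(18 + 205) + 26201) = 4240*((¼)*(-205)*223 + 26201) = 4240*(-45715/4 + 26201) = 4240*(59089/4) = 62634340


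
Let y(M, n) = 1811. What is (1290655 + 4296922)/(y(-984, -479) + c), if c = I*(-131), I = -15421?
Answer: 5587577/2021962 ≈ 2.7634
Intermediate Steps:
c = 2020151 (c = -15421*(-131) = 2020151)
(1290655 + 4296922)/(y(-984, -479) + c) = (1290655 + 4296922)/(1811 + 2020151) = 5587577/2021962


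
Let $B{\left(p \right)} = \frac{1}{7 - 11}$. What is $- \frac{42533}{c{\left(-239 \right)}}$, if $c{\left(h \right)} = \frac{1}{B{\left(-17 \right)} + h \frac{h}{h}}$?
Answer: $\frac{40704081}{4} \approx 1.0176 \cdot 10^{7}$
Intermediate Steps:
$B{\left(p \right)} = - \frac{1}{4}$ ($B{\left(p \right)} = \frac{1}{-4} = - \frac{1}{4}$)
$c{\left(h \right)} = \frac{1}{- \frac{1}{4} + h}$ ($c{\left(h \right)} = \frac{1}{- \frac{1}{4} + h \frac{h}{h}} = \frac{1}{- \frac{1}{4} + h 1} = \frac{1}{- \frac{1}{4} + h}$)
$- \frac{42533}{c{\left(-239 \right)}} = - \frac{42533}{4 \frac{1}{-1 + 4 \left(-239\right)}} = - \frac{42533}{4 \frac{1}{-1 - 956}} = - \frac{42533}{4 \frac{1}{-957}} = - \frac{42533}{4 \left(- \frac{1}{957}\right)} = - \frac{42533}{- \frac{4}{957}} = \left(-42533\right) \left(- \frac{957}{4}\right) = \frac{40704081}{4}$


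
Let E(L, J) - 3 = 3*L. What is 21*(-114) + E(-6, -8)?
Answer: -2409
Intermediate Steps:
E(L, J) = 3 + 3*L
21*(-114) + E(-6, -8) = 21*(-114) + (3 + 3*(-6)) = -2394 + (3 - 18) = -2394 - 15 = -2409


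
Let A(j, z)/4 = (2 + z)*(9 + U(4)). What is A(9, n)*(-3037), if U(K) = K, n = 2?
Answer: -631696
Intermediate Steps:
A(j, z) = 104 + 52*z (A(j, z) = 4*((2 + z)*(9 + 4)) = 4*((2 + z)*13) = 4*(26 + 13*z) = 104 + 52*z)
A(9, n)*(-3037) = (104 + 52*2)*(-3037) = (104 + 104)*(-3037) = 208*(-3037) = -631696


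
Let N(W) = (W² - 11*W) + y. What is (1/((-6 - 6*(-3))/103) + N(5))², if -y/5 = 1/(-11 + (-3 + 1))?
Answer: 10764961/24336 ≈ 442.35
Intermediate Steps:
y = 5/13 (y = -5/(-11 + (-3 + 1)) = -5/(-11 - 2) = -5/(-13) = -5*(-1/13) = 5/13 ≈ 0.38462)
N(W) = 5/13 + W² - 11*W (N(W) = (W² - 11*W) + 5/13 = 5/13 + W² - 11*W)
(1/((-6 - 6*(-3))/103) + N(5))² = (1/((-6 - 6*(-3))/103) + (5/13 + 5² - 11*5))² = (1/((-6 + 18)*(1/103)) + (5/13 + 25 - 55))² = (1/(12*(1/103)) - 385/13)² = (1/(12/103) - 385/13)² = (103/12 - 385/13)² = (-3281/156)² = 10764961/24336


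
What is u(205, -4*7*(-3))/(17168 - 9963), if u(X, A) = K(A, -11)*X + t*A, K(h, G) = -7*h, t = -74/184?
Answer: -2773197/165715 ≈ -16.735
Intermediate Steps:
t = -37/92 (t = -74*1/184 = -37/92 ≈ -0.40217)
u(X, A) = -37*A/92 - 7*A*X (u(X, A) = (-7*A)*X - 37*A/92 = -7*A*X - 37*A/92 = -37*A/92 - 7*A*X)
u(205, -4*7*(-3))/(17168 - 9963) = ((-4*7*(-3))*(-37 - 644*205)/92)/(17168 - 9963) = ((-28*(-3))*(-37 - 132020)/92)/7205 = ((1/92)*84*(-132057))*(1/7205) = -2773197/23*1/7205 = -2773197/165715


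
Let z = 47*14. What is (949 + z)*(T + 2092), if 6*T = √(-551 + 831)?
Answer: 3361844 + 1607*√70/3 ≈ 3.3663e+6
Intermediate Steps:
T = √70/3 (T = √(-551 + 831)/6 = √280/6 = (2*√70)/6 = √70/3 ≈ 2.7889)
z = 658
(949 + z)*(T + 2092) = (949 + 658)*(√70/3 + 2092) = 1607*(2092 + √70/3) = 3361844 + 1607*√70/3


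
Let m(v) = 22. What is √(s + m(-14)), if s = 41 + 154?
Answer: √217 ≈ 14.731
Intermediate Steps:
s = 195
√(s + m(-14)) = √(195 + 22) = √217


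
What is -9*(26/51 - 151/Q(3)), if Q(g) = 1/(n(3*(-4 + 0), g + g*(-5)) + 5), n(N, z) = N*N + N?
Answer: 3165033/17 ≈ 1.8618e+5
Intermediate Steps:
n(N, z) = N + N**2 (n(N, z) = N**2 + N = N + N**2)
Q(g) = 1/137 (Q(g) = 1/((3*(-4 + 0))*(1 + 3*(-4 + 0)) + 5) = 1/((3*(-4))*(1 + 3*(-4)) + 5) = 1/(-12*(1 - 12) + 5) = 1/(-12*(-11) + 5) = 1/(132 + 5) = 1/137)
-9*(26/51 - 151/Q(3)) = -9*(26/51 - 151/1/137) = -9*(26*(1/51) - 151*137) = -9*(26/51 - 20687) = -9*(-1055011/51) = 3165033/17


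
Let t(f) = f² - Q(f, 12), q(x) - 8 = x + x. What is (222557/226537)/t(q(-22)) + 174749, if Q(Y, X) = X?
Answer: 50829854872049/290873508 ≈ 1.7475e+5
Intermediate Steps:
q(x) = 8 + 2*x (q(x) = 8 + (x + x) = 8 + 2*x)
t(f) = -12 + f² (t(f) = f² - 1*12 = f² - 12 = -12 + f²)
(222557/226537)/t(q(-22)) + 174749 = (222557/226537)/(-12 + (8 + 2*(-22))²) + 174749 = (222557*(1/226537))/(-12 + (8 - 44)²) + 174749 = 222557/(226537*(-12 + (-36)²)) + 174749 = 222557/(226537*(-12 + 1296)) + 174749 = (222557/226537)/1284 + 174749 = (222557/226537)*(1/1284) + 174749 = 222557/290873508 + 174749 = 50829854872049/290873508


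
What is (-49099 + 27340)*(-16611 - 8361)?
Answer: 543365748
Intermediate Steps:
(-49099 + 27340)*(-16611 - 8361) = -21759*(-24972) = 543365748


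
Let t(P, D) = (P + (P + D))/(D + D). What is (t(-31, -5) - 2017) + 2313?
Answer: 3027/10 ≈ 302.70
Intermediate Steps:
t(P, D) = (D + 2*P)/(2*D) (t(P, D) = (P + (D + P))/((2*D)) = (D + 2*P)*(1/(2*D)) = (D + 2*P)/(2*D))
(t(-31, -5) - 2017) + 2313 = ((-31 + (½)*(-5))/(-5) - 2017) + 2313 = (-(-31 - 5/2)/5 - 2017) + 2313 = (-⅕*(-67/2) - 2017) + 2313 = (67/10 - 2017) + 2313 = -20103/10 + 2313 = 3027/10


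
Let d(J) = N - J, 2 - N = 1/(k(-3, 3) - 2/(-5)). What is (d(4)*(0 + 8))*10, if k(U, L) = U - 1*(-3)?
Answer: -360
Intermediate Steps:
k(U, L) = 3 + U (k(U, L) = U + 3 = 3 + U)
N = -½ (N = 2 - 1/((3 - 3) - 2/(-5)) = 2 - 1/(0 - 2*(-⅕)) = 2 - 1/(0 + ⅖) = 2 - 1/⅖ = 2 - 1*5/2 = 2 - 5/2 = -½ ≈ -0.50000)
d(J) = -½ - J
(d(4)*(0 + 8))*10 = ((-½ - 1*4)*(0 + 8))*10 = ((-½ - 4)*8)*10 = -9/2*8*10 = -36*10 = -360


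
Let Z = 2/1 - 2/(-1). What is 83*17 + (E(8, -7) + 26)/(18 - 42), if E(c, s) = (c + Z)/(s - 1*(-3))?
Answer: 33841/24 ≈ 1410.0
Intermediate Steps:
Z = 4 (Z = 2*1 - 2*(-1) = 2 + 2 = 4)
E(c, s) = (4 + c)/(3 + s) (E(c, s) = (c + 4)/(s - 1*(-3)) = (4 + c)/(s + 3) = (4 + c)/(3 + s))
83*17 + (E(8, -7) + 26)/(18 - 42) = 83*17 + ((4 + 8)/(3 - 7) + 26)/(18 - 42) = 1411 + (12/(-4) + 26)/(-24) = 1411 + (-¼*12 + 26)*(-1/24) = 1411 + (-3 + 26)*(-1/24) = 1411 + 23*(-1/24) = 1411 - 23/24 = 33841/24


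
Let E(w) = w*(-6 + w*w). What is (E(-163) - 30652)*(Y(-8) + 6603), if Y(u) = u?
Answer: -28756976495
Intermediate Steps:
E(w) = w*(-6 + w²)
(E(-163) - 30652)*(Y(-8) + 6603) = (-163*(-6 + (-163)²) - 30652)*(-8 + 6603) = (-163*(-6 + 26569) - 30652)*6595 = (-163*26563 - 30652)*6595 = (-4329769 - 30652)*6595 = -4360421*6595 = -28756976495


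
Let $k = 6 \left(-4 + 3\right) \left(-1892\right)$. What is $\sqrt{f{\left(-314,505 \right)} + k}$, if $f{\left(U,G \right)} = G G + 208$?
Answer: $\sqrt{266585} \approx 516.32$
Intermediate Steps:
$f{\left(U,G \right)} = 208 + G^{2}$ ($f{\left(U,G \right)} = G^{2} + 208 = 208 + G^{2}$)
$k = 11352$ ($k = 6 \left(-1\right) \left(-1892\right) = \left(-6\right) \left(-1892\right) = 11352$)
$\sqrt{f{\left(-314,505 \right)} + k} = \sqrt{\left(208 + 505^{2}\right) + 11352} = \sqrt{\left(208 + 255025\right) + 11352} = \sqrt{255233 + 11352} = \sqrt{266585}$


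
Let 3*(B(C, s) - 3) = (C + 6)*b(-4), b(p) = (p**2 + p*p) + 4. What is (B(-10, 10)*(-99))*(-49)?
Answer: -218295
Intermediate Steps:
b(p) = 4 + 2*p**2 (b(p) = (p**2 + p**2) + 4 = 2*p**2 + 4 = 4 + 2*p**2)
B(C, s) = 75 + 12*C (B(C, s) = 3 + ((C + 6)*(4 + 2*(-4)**2))/3 = 3 + ((6 + C)*(4 + 2*16))/3 = 3 + ((6 + C)*(4 + 32))/3 = 3 + ((6 + C)*36)/3 = 3 + (216 + 36*C)/3 = 3 + (72 + 12*C) = 75 + 12*C)
(B(-10, 10)*(-99))*(-49) = ((75 + 12*(-10))*(-99))*(-49) = ((75 - 120)*(-99))*(-49) = -45*(-99)*(-49) = 4455*(-49) = -218295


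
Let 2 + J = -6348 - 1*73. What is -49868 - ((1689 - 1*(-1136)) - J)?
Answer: -59116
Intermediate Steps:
J = -6423 (J = -2 + (-6348 - 1*73) = -2 + (-6348 - 73) = -2 - 6421 = -6423)
-49868 - ((1689 - 1*(-1136)) - J) = -49868 - ((1689 - 1*(-1136)) - 1*(-6423)) = -49868 - ((1689 + 1136) + 6423) = -49868 - (2825 + 6423) = -49868 - 1*9248 = -49868 - 9248 = -59116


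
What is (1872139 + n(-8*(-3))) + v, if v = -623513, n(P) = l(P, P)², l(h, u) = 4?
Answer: 1248642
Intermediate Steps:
n(P) = 16 (n(P) = 4² = 16)
(1872139 + n(-8*(-3))) + v = (1872139 + 16) - 623513 = 1872155 - 623513 = 1248642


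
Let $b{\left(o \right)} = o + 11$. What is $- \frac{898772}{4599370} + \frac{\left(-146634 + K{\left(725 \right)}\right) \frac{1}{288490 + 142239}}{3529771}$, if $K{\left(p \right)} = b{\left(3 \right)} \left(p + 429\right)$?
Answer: $- \frac{683235419848751204}{3496382967994786415} \approx -0.19541$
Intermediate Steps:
$b{\left(o \right)} = 11 + o$
$K{\left(p \right)} = 6006 + 14 p$ ($K{\left(p \right)} = \left(11 + 3\right) \left(p + 429\right) = 14 \left(429 + p\right) = 6006 + 14 p$)
$- \frac{898772}{4599370} + \frac{\left(-146634 + K{\left(725 \right)}\right) \frac{1}{288490 + 142239}}{3529771} = - \frac{898772}{4599370} + \frac{\left(-146634 + \left(6006 + 14 \cdot 725\right)\right) \frac{1}{288490 + 142239}}{3529771} = \left(-898772\right) \frac{1}{4599370} + \frac{-146634 + \left(6006 + 10150\right)}{430729} \cdot \frac{1}{3529771} = - \frac{449386}{2299685} + \left(-146634 + 16156\right) \frac{1}{430729} \cdot \frac{1}{3529771} = - \frac{449386}{2299685} + \left(-130478\right) \frac{1}{430729} \cdot \frac{1}{3529771} = - \frac{449386}{2299685} - \frac{130478}{1520374733059} = - \frac{683235419848751204}{3496382967994786415}$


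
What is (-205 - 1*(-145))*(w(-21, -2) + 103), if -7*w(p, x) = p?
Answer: -6360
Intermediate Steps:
w(p, x) = -p/7
(-205 - 1*(-145))*(w(-21, -2) + 103) = (-205 - 1*(-145))*(-1/7*(-21) + 103) = (-205 + 145)*(3 + 103) = -60*106 = -6360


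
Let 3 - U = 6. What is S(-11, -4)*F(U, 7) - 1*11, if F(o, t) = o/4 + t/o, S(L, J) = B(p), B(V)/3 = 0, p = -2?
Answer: -11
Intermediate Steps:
B(V) = 0 (B(V) = 3*0 = 0)
S(L, J) = 0
U = -3 (U = 3 - 1*6 = 3 - 6 = -3)
F(o, t) = o/4 + t/o (F(o, t) = o*(¼) + t/o = o/4 + t/o)
S(-11, -4)*F(U, 7) - 1*11 = 0*((¼)*(-3) + 7/(-3)) - 1*11 = 0*(-¾ + 7*(-⅓)) - 11 = 0*(-¾ - 7/3) - 11 = 0*(-37/12) - 11 = 0 - 11 = -11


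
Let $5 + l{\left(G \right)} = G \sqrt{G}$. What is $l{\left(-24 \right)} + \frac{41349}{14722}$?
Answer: $- \frac{32261}{14722} - 48 i \sqrt{6} \approx -2.1913 - 117.58 i$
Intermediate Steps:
$l{\left(G \right)} = -5 + G^{\frac{3}{2}}$ ($l{\left(G \right)} = -5 + G \sqrt{G} = -5 + G^{\frac{3}{2}}$)
$l{\left(-24 \right)} + \frac{41349}{14722} = \left(-5 + \left(-24\right)^{\frac{3}{2}}\right) + \frac{41349}{14722} = \left(-5 - 48 i \sqrt{6}\right) + 41349 \cdot \frac{1}{14722} = \left(-5 - 48 i \sqrt{6}\right) + \frac{41349}{14722} = - \frac{32261}{14722} - 48 i \sqrt{6}$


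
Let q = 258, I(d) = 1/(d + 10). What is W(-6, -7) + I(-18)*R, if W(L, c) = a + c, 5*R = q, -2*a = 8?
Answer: -349/20 ≈ -17.450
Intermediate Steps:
a = -4 (a = -1/2*8 = -4)
I(d) = 1/(10 + d)
R = 258/5 (R = (1/5)*258 = 258/5 ≈ 51.600)
W(L, c) = -4 + c
W(-6, -7) + I(-18)*R = (-4 - 7) + (258/5)/(10 - 18) = -11 + (258/5)/(-8) = -11 - 1/8*258/5 = -11 - 129/20 = -349/20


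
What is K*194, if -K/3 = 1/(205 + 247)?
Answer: -291/226 ≈ -1.2876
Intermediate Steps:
K = -3/452 (K = -3/(205 + 247) = -3/452 ≈ -0.0066372)
K*194 = -3/452*194 = -291/226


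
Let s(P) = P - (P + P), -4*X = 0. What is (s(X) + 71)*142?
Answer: 10082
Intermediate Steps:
X = 0 (X = -¼*0 = 0)
s(P) = -P (s(P) = P - 2*P = -P)
(s(X) + 71)*142 = (-1*0 + 71)*142 = (0 + 71)*142 = 71*142 = 10082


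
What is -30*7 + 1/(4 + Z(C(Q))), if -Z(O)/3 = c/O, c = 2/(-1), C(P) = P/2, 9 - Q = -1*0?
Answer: -3357/16 ≈ -209.81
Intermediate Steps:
Q = 9 (Q = 9 - (-1)*0 = 9 - 1*0 = 9 + 0 = 9)
C(P) = P/2 (C(P) = P*(1/2) = P/2)
c = -2 (c = 2*(-1) = -2)
Z(O) = 6/O (Z(O) = -(-6)/O = 6/O)
-30*7 + 1/(4 + Z(C(Q))) = -30*7 + 1/(4 + 6/(((1/2)*9))) = -210 + 1/(4 + 6/(9/2)) = -210 + 1/(4 + 6*(2/9)) = -210 + 1/(4 + 4/3) = -210 + 1/(16/3) = -210 + 3/16 = -3357/16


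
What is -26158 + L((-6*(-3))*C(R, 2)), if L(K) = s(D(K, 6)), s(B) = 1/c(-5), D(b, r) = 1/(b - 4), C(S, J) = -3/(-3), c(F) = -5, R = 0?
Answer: -130791/5 ≈ -26158.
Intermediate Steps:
C(S, J) = 1 (C(S, J) = -3*(-⅓) = 1)
D(b, r) = 1/(-4 + b)
s(B) = -⅕ (s(B) = 1/(-5) = -⅕)
L(K) = -⅕
-26158 + L((-6*(-3))*C(R, 2)) = -26158 - ⅕ = -130791/5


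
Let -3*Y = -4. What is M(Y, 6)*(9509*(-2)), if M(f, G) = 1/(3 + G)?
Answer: -19018/9 ≈ -2113.1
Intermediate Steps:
Y = 4/3 (Y = -1/3*(-4) = 4/3 ≈ 1.3333)
M(Y, 6)*(9509*(-2)) = (9509*(-2))/(3 + 6) = -19018/9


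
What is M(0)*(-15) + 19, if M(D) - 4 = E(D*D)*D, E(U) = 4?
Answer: -41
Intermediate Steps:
M(D) = 4 + 4*D
M(0)*(-15) + 19 = (4 + 4*0)*(-15) + 19 = (4 + 0)*(-15) + 19 = 4*(-15) + 19 = -60 + 19 = -41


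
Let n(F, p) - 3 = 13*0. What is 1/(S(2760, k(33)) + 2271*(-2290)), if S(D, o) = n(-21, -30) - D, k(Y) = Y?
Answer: -1/5203347 ≈ -1.9218e-7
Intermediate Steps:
n(F, p) = 3 (n(F, p) = 3 + 13*0 = 3 + 0 = 3)
S(D, o) = 3 - D
1/(S(2760, k(33)) + 2271*(-2290)) = 1/((3 - 1*2760) + 2271*(-2290)) = 1/((3 - 2760) - 5200590) = 1/(-2757 - 5200590) = 1/(-5203347) = -1/5203347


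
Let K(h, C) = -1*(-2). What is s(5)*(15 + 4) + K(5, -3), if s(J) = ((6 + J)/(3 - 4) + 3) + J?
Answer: -55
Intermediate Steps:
K(h, C) = 2
s(J) = -3 (s(J) = ((6 + J)/(-1) + 3) + J = ((6 + J)*(-1) + 3) + J = ((-6 - J) + 3) + J = (-3 - J) + J = -3)
s(5)*(15 + 4) + K(5, -3) = -3*(15 + 4) + 2 = -3*19 + 2 = -57 + 2 = -55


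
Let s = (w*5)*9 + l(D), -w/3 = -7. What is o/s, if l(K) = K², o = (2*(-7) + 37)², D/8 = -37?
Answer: 529/88561 ≈ 0.0059733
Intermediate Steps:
D = -296 (D = 8*(-37) = -296)
w = 21 (w = -3*(-7) = 21)
o = 529 (o = (-14 + 37)² = 23² = 529)
s = 88561 (s = (21*5)*9 + (-296)² = 105*9 + 87616 = 945 + 87616 = 88561)
o/s = 529/88561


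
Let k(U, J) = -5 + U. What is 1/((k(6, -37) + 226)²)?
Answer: 1/51529 ≈ 1.9407e-5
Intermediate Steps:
1/((k(6, -37) + 226)²) = 1/(((-5 + 6) + 226)²) = 1/((1 + 226)²) = 1/(227²) = 1/51529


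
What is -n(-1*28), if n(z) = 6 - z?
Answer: -34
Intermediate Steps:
-n(-1*28) = -(6 - (-1)*28) = -(6 - 1*(-28)) = -(6 + 28) = -1*34 = -34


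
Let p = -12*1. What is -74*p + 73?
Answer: 961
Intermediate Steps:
p = -12
-74*p + 73 = -74*(-12) + 73 = 888 + 73 = 961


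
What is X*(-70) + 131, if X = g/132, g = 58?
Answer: 3308/33 ≈ 100.24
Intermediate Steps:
X = 29/66 (X = 58/132 = 58*(1/132) = 29/66 ≈ 0.43939)
X*(-70) + 131 = (29/66)*(-70) + 131 = -1015/33 + 131 = 3308/33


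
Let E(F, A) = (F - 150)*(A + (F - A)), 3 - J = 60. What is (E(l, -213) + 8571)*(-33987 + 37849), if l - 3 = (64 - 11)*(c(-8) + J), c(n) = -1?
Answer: 38234811844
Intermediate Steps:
J = -57 (J = 3 - 1*60 = 3 - 60 = -57)
l = -3071 (l = 3 + (64 - 11)*(-1 - 57) = 3 + 53*(-58) = 3 - 3074 = -3071)
E(F, A) = F*(-150 + F) (E(F, A) = (-150 + F)*F = F*(-150 + F))
(E(l, -213) + 8571)*(-33987 + 37849) = (-3071*(-150 - 3071) + 8571)*(-33987 + 37849) = (-3071*(-3221) + 8571)*3862 = (9891691 + 8571)*3862 = 9900262*3862 = 38234811844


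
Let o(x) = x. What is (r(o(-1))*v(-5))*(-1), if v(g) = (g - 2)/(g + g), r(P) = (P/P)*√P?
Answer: -7*I/10 ≈ -0.7*I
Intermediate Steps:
r(P) = √P (r(P) = 1*√P = √P)
v(g) = (-2 + g)/(2*g) (v(g) = (-2 + g)/((2*g)) = (-2 + g)*(1/(2*g)) = (-2 + g)/(2*g))
(r(o(-1))*v(-5))*(-1) = (√(-1)*((½)*(-2 - 5)/(-5)))*(-1) = (I*((½)*(-⅕)*(-7)))*(-1) = (I*(7/10))*(-1) = (7*I/10)*(-1) = -7*I/10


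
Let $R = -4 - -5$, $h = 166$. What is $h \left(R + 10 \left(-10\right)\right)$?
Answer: $-16434$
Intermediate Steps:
$R = 1$ ($R = -4 + 5 = 1$)
$h \left(R + 10 \left(-10\right)\right) = 166 \left(1 + 10 \left(-10\right)\right) = 166 \left(1 - 100\right) = 166 \left(-99\right) = -16434$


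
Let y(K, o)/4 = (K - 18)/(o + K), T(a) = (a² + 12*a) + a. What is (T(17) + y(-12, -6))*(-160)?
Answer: -248000/3 ≈ -82667.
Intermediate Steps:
T(a) = a² + 13*a
y(K, o) = 4*(-18 + K)/(K + o) (y(K, o) = 4*((K - 18)/(o + K)) = 4*((-18 + K)/(K + o)) = 4*(-18 + K)/(K + o))
(T(17) + y(-12, -6))*(-160) = (17*(13 + 17) + 4*(-18 - 12)/(-12 - 6))*(-160) = (17*30 + 4*(-30)/(-18))*(-160) = (510 + 4*(-1/18)*(-30))*(-160) = (510 + 20/3)*(-160) = (1550/3)*(-160) = -248000/3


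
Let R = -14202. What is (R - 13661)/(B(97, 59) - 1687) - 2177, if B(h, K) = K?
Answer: -319663/148 ≈ -2159.9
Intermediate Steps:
(R - 13661)/(B(97, 59) - 1687) - 2177 = (-14202 - 13661)/(59 - 1687) - 2177 = -27863/(-1628) - 2177 = -27863*(-1/1628) - 2177 = 2533/148 - 2177 = -319663/148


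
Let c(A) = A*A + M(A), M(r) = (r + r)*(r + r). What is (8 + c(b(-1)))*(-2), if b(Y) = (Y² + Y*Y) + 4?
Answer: -376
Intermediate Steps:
b(Y) = 4 + 2*Y² (b(Y) = (Y² + Y²) + 4 = 2*Y² + 4 = 4 + 2*Y²)
M(r) = 4*r² (M(r) = (2*r)*(2*r) = 4*r²)
c(A) = 5*A² (c(A) = A*A + 4*A² = A² + 4*A² = 5*A²)
(8 + c(b(-1)))*(-2) = (8 + 5*(4 + 2*(-1)²)²)*(-2) = (8 + 5*(4 + 2*1)²)*(-2) = (8 + 5*(4 + 2)²)*(-2) = (8 + 5*6²)*(-2) = (8 + 5*36)*(-2) = (8 + 180)*(-2) = 188*(-2) = -376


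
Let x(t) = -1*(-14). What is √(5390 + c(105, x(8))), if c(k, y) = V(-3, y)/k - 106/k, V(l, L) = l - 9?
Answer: 2*√14853090/105 ≈ 73.409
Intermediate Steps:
x(t) = 14
V(l, L) = -9 + l
c(k, y) = -118/k (c(k, y) = (-9 - 3)/k - 106/k = -12/k - 106/k = -118/k)
√(5390 + c(105, x(8))) = √(5390 - 118/105) = √(565832/105) = 2*√14853090/105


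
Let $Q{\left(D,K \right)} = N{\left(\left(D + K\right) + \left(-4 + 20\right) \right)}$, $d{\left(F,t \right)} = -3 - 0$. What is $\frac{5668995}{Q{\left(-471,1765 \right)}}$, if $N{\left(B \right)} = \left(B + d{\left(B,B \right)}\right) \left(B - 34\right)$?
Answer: $\frac{5668995}{1667732} \approx 3.3992$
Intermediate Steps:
$d{\left(F,t \right)} = -3$ ($d{\left(F,t \right)} = -3 + 0 = -3$)
$N{\left(B \right)} = \left(-34 + B\right) \left(-3 + B\right)$ ($N{\left(B \right)} = \left(B - 3\right) \left(B - 34\right) = \left(-3 + B\right) \left(-34 + B\right) = \left(-34 + B\right) \left(-3 + B\right)$)
$Q{\left(D,K \right)} = -490 + \left(16 + D + K\right)^{2} - 37 D - 37 K$ ($Q{\left(D,K \right)} = 102 + \left(\left(D + K\right) + \left(-4 + 20\right)\right)^{2} - 37 \left(\left(D + K\right) + \left(-4 + 20\right)\right) = 102 + \left(\left(D + K\right) + 16\right)^{2} - 37 \left(\left(D + K\right) + 16\right) = 102 + \left(16 + D + K\right)^{2} - 37 \left(16 + D + K\right) = 102 + \left(16 + D + K\right)^{2} - \left(592 + 37 D + 37 K\right) = -490 + \left(16 + D + K\right)^{2} - 37 D - 37 K$)
$\frac{5668995}{Q{\left(-471,1765 \right)}} = \frac{5668995}{-490 + \left(16 - 471 + 1765\right)^{2} - -17427 - 65305} = \frac{5668995}{-490 + 1310^{2} + 17427 - 65305} = \frac{5668995}{-490 + 1716100 + 17427 - 65305} = \frac{5668995}{1667732}$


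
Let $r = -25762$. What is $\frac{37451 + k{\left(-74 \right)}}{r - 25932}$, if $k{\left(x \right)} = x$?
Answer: $- \frac{37377}{51694} \approx -0.72304$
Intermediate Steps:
$\frac{37451 + k{\left(-74 \right)}}{r - 25932} = \frac{37451 - 74}{-25762 - 25932} = \frac{37377}{-51694} = 37377 \left(- \frac{1}{51694}\right) = - \frac{37377}{51694}$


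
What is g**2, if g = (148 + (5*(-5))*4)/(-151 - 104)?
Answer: 256/7225 ≈ 0.035433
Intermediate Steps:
g = -16/85 (g = (148 - 25*4)/(-255) = (148 - 100)*(-1/255) = 48*(-1/255) = -16/85 ≈ -0.18824)
g**2 = (-16/85)**2 = 256/7225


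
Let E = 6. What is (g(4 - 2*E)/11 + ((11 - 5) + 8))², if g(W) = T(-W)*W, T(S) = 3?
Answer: 16900/121 ≈ 139.67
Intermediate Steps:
g(W) = 3*W
(g(4 - 2*E)/11 + ((11 - 5) + 8))² = ((3*(4 - 2*6))/11 + ((11 - 5) + 8))² = ((3*(4 - 12))*(1/11) + (6 + 8))² = ((3*(-8))*(1/11) + 14)² = (-24*1/11 + 14)² = (-24/11 + 14)² = (130/11)² = 16900/121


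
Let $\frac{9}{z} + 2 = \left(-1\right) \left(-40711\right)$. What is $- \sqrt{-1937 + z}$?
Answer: $- \frac{2 i \sqrt{802509991679}}{40709} \approx - 44.011 i$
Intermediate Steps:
$z = \frac{9}{40709}$ ($z = \frac{9}{-2 - -40711} = \frac{9}{-2 + 40711} = \frac{9}{40709} \approx 0.00022108$)
$- \sqrt{-1937 + z} = - \sqrt{-1937 + \frac{9}{40709}} = - \sqrt{- \frac{78853324}{40709}} = - \frac{2 i \sqrt{802509991679}}{40709}$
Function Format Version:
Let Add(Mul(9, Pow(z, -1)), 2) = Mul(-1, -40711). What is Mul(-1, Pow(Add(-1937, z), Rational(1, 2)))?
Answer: Mul(Rational(-2, 40709), I, Pow(802509991679, Rational(1, 2))) ≈ Mul(-44.011, I)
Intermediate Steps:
z = Rational(9, 40709) (z = Mul(9, Pow(Add(-2, Mul(-1, -40711)), -1)) = Mul(9, Pow(Add(-2, 40711), -1)) = Mul(9, Pow(40709, -1)) = Mul(9, Rational(1, 40709)) = Rational(9, 40709) ≈ 0.00022108)
Mul(-1, Pow(Add(-1937, z), Rational(1, 2))) = Mul(-1, Pow(Add(-1937, Rational(9, 40709)), Rational(1, 2))) = Mul(-1, Pow(Rational(-78853324, 40709), Rational(1, 2))) = Mul(-1, Mul(Rational(2, 40709), I, Pow(802509991679, Rational(1, 2)))) = Mul(Rational(-2, 40709), I, Pow(802509991679, Rational(1, 2)))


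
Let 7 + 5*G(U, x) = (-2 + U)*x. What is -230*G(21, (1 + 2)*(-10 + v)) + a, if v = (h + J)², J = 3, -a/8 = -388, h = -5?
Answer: 19158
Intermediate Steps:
a = 3104 (a = -8*(-388) = 3104)
v = 4 (v = (-5 + 3)² = (-2)² = 4)
G(U, x) = -7/5 + x*(-2 + U)/5 (G(U, x) = -7/5 + ((-2 + U)*x)/5 = -7/5 + (x*(-2 + U))/5 = -7/5 + x*(-2 + U)/5)
-230*G(21, (1 + 2)*(-10 + v)) + a = -230*(-7/5 - 2*(1 + 2)*(-10 + 4)/5 + (⅕)*21*((1 + 2)*(-10 + 4))) + 3104 = -230*(-7/5 - 6*(-6)/5 + (⅕)*21*(3*(-6))) + 3104 = -230*(-7/5 - ⅖*(-18) + (⅕)*21*(-18)) + 3104 = -230*(-7/5 + 36/5 - 378/5) + 3104 = -230*(-349/5) + 3104 = 16054 + 3104 = 19158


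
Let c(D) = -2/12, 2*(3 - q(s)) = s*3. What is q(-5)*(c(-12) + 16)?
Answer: 665/4 ≈ 166.25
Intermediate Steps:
q(s) = 3 - 3*s/2 (q(s) = 3 - s*3/2 = 3 - 3*s/2)
c(D) = -1/6 (c(D) = -2*1/12 = -1/6)
q(-5)*(c(-12) + 16) = (3 - 3/2*(-5))*(-1/6 + 16) = (3 + 15/2)*(95/6) = (21/2)*(95/6) = 665/4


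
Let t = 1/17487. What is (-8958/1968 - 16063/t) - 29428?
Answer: -92142781245/328 ≈ -2.8092e+8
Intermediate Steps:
t = 1/17487 ≈ 5.7185e-5
(-8958/1968 - 16063/t) - 29428 = (-8958/1968 - 16063/1/17487) - 29428 = (-8958*1/1968 - 16063*17487) - 29428 = (-1493/328 - 280893681) - 29428 = -92133128861/328 - 29428 = -92142781245/328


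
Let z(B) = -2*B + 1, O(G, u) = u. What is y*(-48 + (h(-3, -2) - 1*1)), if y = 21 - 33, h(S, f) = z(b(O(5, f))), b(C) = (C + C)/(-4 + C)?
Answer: 592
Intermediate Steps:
b(C) = 2*C/(-4 + C) (b(C) = (2*C)/(-4 + C) = 2*C/(-4 + C))
z(B) = 1 - 2*B
h(S, f) = 1 - 4*f/(-4 + f)
y = -12
y*(-48 + (h(-3, -2) - 1*1)) = -12*(-48 + ((-4 - 3*(-2))/(-4 - 2) - 1*1)) = -12*(-48 + ((-4 + 6)/(-6) - 1)) = -12*(-48 + (-1/6*2 - 1)) = -12*(-48 + (-1/3 - 1)) = -12*(-48 - 4/3) = -12*(-148/3) = 592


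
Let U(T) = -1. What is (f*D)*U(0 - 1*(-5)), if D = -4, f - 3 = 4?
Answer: 28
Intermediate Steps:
f = 7 (f = 3 + 4 = 7)
(f*D)*U(0 - 1*(-5)) = (7*(-4))*(-1) = -28*(-1) = 28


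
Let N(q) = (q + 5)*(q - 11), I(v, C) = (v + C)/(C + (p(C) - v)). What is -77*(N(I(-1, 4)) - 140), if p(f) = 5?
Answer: 1514667/100 ≈ 15147.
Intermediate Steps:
I(v, C) = (C + v)/(5 + C - v) (I(v, C) = (v + C)/(C + (5 - v)) = (C + v)/(5 + C - v))
N(q) = (-11 + q)*(5 + q) (N(q) = (5 + q)*(-11 + q) = (-11 + q)*(5 + q))
-77*(N(I(-1, 4)) - 140) = -77*((-55 + ((4 - 1)/(5 + 4 - 1*(-1)))² - 6*(4 - 1)/(5 + 4 - 1*(-1))) - 140) = -77*((-55 + (3/(5 + 4 + 1))² - 6*3/(5 + 4 + 1)) - 140) = -77*((-55 + (3/10)² - 6*3/10) - 140) = -77*((-55 + 9/100 - 9/5) - 140) = -77*(-5671/100 - 140) = -77*(-19671/100) = 1514667/100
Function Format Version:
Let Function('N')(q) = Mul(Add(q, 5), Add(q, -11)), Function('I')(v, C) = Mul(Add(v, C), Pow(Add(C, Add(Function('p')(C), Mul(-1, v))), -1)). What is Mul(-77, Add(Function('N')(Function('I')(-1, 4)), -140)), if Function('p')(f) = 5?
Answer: Rational(1514667, 100) ≈ 15147.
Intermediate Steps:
Function('I')(v, C) = Mul(Pow(Add(5, C, Mul(-1, v)), -1), Add(C, v)) (Function('I')(v, C) = Mul(Add(v, C), Pow(Add(C, Add(5, Mul(-1, v))), -1)) = Mul(Add(C, v), Pow(Add(5, C, Mul(-1, v)), -1)) = Mul(Pow(Add(5, C, Mul(-1, v)), -1), Add(C, v)))
Function('N')(q) = Mul(Add(-11, q), Add(5, q)) (Function('N')(q) = Mul(Add(5, q), Add(-11, q)) = Mul(Add(-11, q), Add(5, q)))
Mul(-77, Add(Function('N')(Function('I')(-1, 4)), -140)) = Mul(-77, Add(Add(-55, Pow(Mul(Pow(Add(5, 4, Mul(-1, -1)), -1), Add(4, -1)), 2), Mul(-6, Mul(Pow(Add(5, 4, Mul(-1, -1)), -1), Add(4, -1)))), -140)) = Mul(-77, Add(Add(-55, Pow(Mul(Pow(Add(5, 4, 1), -1), 3), 2), Mul(-6, Mul(Pow(Add(5, 4, 1), -1), 3))), -140)) = Mul(-77, Add(Add(-55, Pow(Mul(Pow(10, -1), 3), 2), Mul(-6, Mul(Pow(10, -1), 3))), -140)) = Mul(-77, Add(Add(-55, Pow(Mul(Rational(1, 10), 3), 2), Mul(-6, Mul(Rational(1, 10), 3))), -140)) = Mul(-77, Add(Add(-55, Pow(Rational(3, 10), 2), Mul(-6, Rational(3, 10))), -140)) = Mul(-77, Add(Add(-55, Rational(9, 100), Rational(-9, 5)), -140)) = Mul(-77, Add(Rational(-5671, 100), -140)) = Mul(-77, Rational(-19671, 100)) = Rational(1514667, 100)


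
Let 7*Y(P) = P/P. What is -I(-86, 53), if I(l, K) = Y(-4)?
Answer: -1/7 ≈ -0.14286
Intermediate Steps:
Y(P) = 1/7 (Y(P) = (P/P)/7 = (1/7)*1 = 1/7)
I(l, K) = 1/7
-I(-86, 53) = -1*1/7 = -1/7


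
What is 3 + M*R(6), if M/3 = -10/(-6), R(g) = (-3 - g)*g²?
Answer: -1617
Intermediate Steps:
R(g) = g²*(-3 - g)
M = 5 (M = 3*(-10/(-6)) = 3*(-10*(-⅙)) = 3*(5/3) = 5)
3 + M*R(6) = 3 + 5*(6²*(-3 - 1*6)) = 3 + 5*(36*(-3 - 6)) = 3 + 5*(36*(-9)) = 3 + 5*(-324) = 3 - 1620 = -1617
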